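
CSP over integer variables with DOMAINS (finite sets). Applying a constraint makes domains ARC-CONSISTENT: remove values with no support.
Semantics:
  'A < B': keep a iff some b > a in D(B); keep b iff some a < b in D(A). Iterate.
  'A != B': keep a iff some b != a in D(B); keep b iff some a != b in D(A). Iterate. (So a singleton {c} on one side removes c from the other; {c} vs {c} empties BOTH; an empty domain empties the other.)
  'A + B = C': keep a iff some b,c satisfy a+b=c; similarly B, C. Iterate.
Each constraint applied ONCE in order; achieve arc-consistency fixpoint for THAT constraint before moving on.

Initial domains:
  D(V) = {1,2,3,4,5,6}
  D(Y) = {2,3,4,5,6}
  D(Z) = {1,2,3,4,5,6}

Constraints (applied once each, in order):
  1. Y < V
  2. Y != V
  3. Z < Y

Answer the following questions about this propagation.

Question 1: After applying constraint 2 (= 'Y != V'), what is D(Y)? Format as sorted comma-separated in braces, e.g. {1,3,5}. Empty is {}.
Answer: {2,3,4,5}

Derivation:
Constraint 1 (Y < V) on D(Y)={2,3,4,5,6} D(V)={1,2,3,4,5,6}: Y {2,3,4,5,6}->{2,3,4,5}; V {1,2,3,4,5,6}->{3,4,5,6}
Constraint 2 (Y != V) on D(Y)={2,3,4,5} D(V)={3,4,5,6}: no change
So after constraint 2: D(Y) = {2,3,4,5}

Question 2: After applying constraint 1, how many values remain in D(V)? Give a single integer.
Constraint 1 (Y < V) on D(Y)={2,3,4,5,6} D(V)={1,2,3,4,5,6}: Y {2,3,4,5,6}->{2,3,4,5}; V {1,2,3,4,5,6}->{3,4,5,6}
So after constraint 1: D(V)={3,4,5,6}, size = 4

Answer: 4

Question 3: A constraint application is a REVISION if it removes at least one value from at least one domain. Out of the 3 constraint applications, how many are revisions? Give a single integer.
Answer: 2

Derivation:
Constraint 1 (Y < V) on D(Y)={2,3,4,5,6} D(V)={1,2,3,4,5,6}: Y {2,3,4,5,6}->{2,3,4,5}; V {1,2,3,4,5,6}->{3,4,5,6} => REVISION
Constraint 2 (Y != V) on D(Y)={2,3,4,5} D(V)={3,4,5,6}: no change => not a revision
Constraint 3 (Z < Y) on D(Z)={1,2,3,4,5,6} D(Y)={2,3,4,5}: Z {1,2,3,4,5,6}->{1,2,3,4} => REVISION
Total revisions = 2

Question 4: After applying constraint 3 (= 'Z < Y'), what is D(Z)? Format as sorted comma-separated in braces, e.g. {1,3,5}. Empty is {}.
Answer: {1,2,3,4}

Derivation:
Constraint 1 (Y < V) on D(Y)={2,3,4,5,6} D(V)={1,2,3,4,5,6}: Y {2,3,4,5,6}->{2,3,4,5}; V {1,2,3,4,5,6}->{3,4,5,6}
Constraint 2 (Y != V) on D(Y)={2,3,4,5} D(V)={3,4,5,6}: no change
Constraint 3 (Z < Y) on D(Z)={1,2,3,4,5,6} D(Y)={2,3,4,5}: Z {1,2,3,4,5,6}->{1,2,3,4}
So after constraint 3: D(Z) = {1,2,3,4}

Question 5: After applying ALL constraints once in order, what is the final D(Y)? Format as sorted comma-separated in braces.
Constraint 1 (Y < V) on D(Y)={2,3,4,5,6} D(V)={1,2,3,4,5,6}: Y {2,3,4,5,6}->{2,3,4,5}; V {1,2,3,4,5,6}->{3,4,5,6}
Constraint 2 (Y != V) on D(Y)={2,3,4,5} D(V)={3,4,5,6}: no change
Constraint 3 (Z < Y) on D(Z)={1,2,3,4,5,6} D(Y)={2,3,4,5}: Z {1,2,3,4,5,6}->{1,2,3,4}
So after all 3 constraints: D(Y) = {2,3,4,5}

Answer: {2,3,4,5}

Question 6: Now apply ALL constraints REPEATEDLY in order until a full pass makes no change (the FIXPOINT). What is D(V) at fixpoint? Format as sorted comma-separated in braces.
pass 0 (initial): D(V)={1,2,3,4,5,6}
pass 1: V {1,2,3,4,5,6}->{3,4,5,6}; Y {2,3,4,5,6}->{2,3,4,5}; Z {1,2,3,4,5,6}->{1,2,3,4}
pass 2: no change
Fixpoint after 2 passes: D(V) = {3,4,5,6}

Answer: {3,4,5,6}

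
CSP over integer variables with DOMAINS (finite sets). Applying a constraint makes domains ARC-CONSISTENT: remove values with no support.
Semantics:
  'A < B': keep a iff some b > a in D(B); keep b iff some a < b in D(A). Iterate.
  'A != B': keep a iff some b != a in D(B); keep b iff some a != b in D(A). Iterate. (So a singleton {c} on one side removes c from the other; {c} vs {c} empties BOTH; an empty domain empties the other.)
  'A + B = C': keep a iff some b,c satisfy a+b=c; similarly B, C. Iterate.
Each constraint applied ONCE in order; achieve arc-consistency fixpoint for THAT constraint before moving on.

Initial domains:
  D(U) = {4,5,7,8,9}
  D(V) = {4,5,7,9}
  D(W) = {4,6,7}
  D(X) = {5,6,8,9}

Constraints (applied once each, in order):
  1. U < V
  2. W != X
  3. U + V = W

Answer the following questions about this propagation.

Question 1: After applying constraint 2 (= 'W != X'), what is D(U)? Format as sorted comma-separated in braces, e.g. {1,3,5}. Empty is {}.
Answer: {4,5,7,8}

Derivation:
Constraint 1 (U < V) on D(U)={4,5,7,8,9} D(V)={4,5,7,9}: U {4,5,7,8,9}->{4,5,7,8}; V {4,5,7,9}->{5,7,9}
Constraint 2 (W != X) on D(W)={4,6,7} D(X)={5,6,8,9}: no change
So after constraint 2: D(U) = {4,5,7,8}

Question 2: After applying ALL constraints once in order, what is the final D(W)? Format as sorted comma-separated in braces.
Constraint 1 (U < V) on D(U)={4,5,7,8,9} D(V)={4,5,7,9}: U {4,5,7,8,9}->{4,5,7,8}; V {4,5,7,9}->{5,7,9}
Constraint 2 (W != X) on D(W)={4,6,7} D(X)={5,6,8,9}: no change
Constraint 3 (U + V = W) on D(U)={4,5,7,8} D(V)={5,7,9} D(W)={4,6,7}: U {4,5,7,8}->{}; V {5,7,9}->{}; W {4,6,7}->{}
So after all 3 constraints: D(W) = {}

Answer: {}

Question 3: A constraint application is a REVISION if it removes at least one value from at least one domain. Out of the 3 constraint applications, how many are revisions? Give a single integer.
Answer: 2

Derivation:
Constraint 1 (U < V) on D(U)={4,5,7,8,9} D(V)={4,5,7,9}: U {4,5,7,8,9}->{4,5,7,8}; V {4,5,7,9}->{5,7,9} => REVISION
Constraint 2 (W != X) on D(W)={4,6,7} D(X)={5,6,8,9}: no change => not a revision
Constraint 3 (U + V = W) on D(U)={4,5,7,8} D(V)={5,7,9} D(W)={4,6,7}: U {4,5,7,8}->{}; V {5,7,9}->{}; W {4,6,7}->{} => REVISION
Total revisions = 2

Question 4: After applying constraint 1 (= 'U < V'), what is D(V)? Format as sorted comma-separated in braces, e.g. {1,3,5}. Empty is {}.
Constraint 1 (U < V) on D(U)={4,5,7,8,9} D(V)={4,5,7,9}: U {4,5,7,8,9}->{4,5,7,8}; V {4,5,7,9}->{5,7,9}
So after constraint 1: D(V) = {5,7,9}

Answer: {5,7,9}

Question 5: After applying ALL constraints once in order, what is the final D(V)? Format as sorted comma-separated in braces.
Answer: {}

Derivation:
Constraint 1 (U < V) on D(U)={4,5,7,8,9} D(V)={4,5,7,9}: U {4,5,7,8,9}->{4,5,7,8}; V {4,5,7,9}->{5,7,9}
Constraint 2 (W != X) on D(W)={4,6,7} D(X)={5,6,8,9}: no change
Constraint 3 (U + V = W) on D(U)={4,5,7,8} D(V)={5,7,9} D(W)={4,6,7}: U {4,5,7,8}->{}; V {5,7,9}->{}; W {4,6,7}->{}
So after all 3 constraints: D(V) = {}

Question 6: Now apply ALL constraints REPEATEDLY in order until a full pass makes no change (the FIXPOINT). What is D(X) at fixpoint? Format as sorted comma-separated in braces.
Answer: {}

Derivation:
pass 0 (initial): D(X)={5,6,8,9}
pass 1: U {4,5,7,8,9}->{}; V {4,5,7,9}->{}; W {4,6,7}->{}
pass 2: X {5,6,8,9}->{}
pass 3: no change
Fixpoint after 3 passes: D(X) = {}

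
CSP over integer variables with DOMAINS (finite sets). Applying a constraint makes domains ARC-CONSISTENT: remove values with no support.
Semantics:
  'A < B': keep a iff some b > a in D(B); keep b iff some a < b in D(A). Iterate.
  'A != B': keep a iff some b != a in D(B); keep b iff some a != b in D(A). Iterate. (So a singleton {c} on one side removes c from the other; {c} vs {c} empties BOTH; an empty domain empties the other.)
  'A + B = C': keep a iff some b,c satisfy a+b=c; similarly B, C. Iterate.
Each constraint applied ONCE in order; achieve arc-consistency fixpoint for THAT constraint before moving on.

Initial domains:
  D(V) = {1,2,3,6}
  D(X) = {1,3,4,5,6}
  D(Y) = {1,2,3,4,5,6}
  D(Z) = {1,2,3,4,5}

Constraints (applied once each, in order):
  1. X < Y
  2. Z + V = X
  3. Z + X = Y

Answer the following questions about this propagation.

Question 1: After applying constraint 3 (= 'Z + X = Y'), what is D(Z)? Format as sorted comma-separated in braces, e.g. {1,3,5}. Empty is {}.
Answer: {1,2,3}

Derivation:
Constraint 1 (X < Y) on D(X)={1,3,4,5,6} D(Y)={1,2,3,4,5,6}: X {1,3,4,5,6}->{1,3,4,5}; Y {1,2,3,4,5,6}->{2,3,4,5,6}
Constraint 2 (Z + V = X) on D(Z)={1,2,3,4,5} D(V)={1,2,3,6} D(X)={1,3,4,5}: Z {1,2,3,4,5}->{1,2,3,4}; V {1,2,3,6}->{1,2,3}; X {1,3,4,5}->{3,4,5}
Constraint 3 (Z + X = Y) on D(Z)={1,2,3,4} D(X)={3,4,5} D(Y)={2,3,4,5,6}: Z {1,2,3,4}->{1,2,3}; Y {2,3,4,5,6}->{4,5,6}
So after constraint 3: D(Z) = {1,2,3}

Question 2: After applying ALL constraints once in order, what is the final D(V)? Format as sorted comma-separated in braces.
Answer: {1,2,3}

Derivation:
Constraint 1 (X < Y) on D(X)={1,3,4,5,6} D(Y)={1,2,3,4,5,6}: X {1,3,4,5,6}->{1,3,4,5}; Y {1,2,3,4,5,6}->{2,3,4,5,6}
Constraint 2 (Z + V = X) on D(Z)={1,2,3,4,5} D(V)={1,2,3,6} D(X)={1,3,4,5}: Z {1,2,3,4,5}->{1,2,3,4}; V {1,2,3,6}->{1,2,3}; X {1,3,4,5}->{3,4,5}
Constraint 3 (Z + X = Y) on D(Z)={1,2,3,4} D(X)={3,4,5} D(Y)={2,3,4,5,6}: Z {1,2,3,4}->{1,2,3}; Y {2,3,4,5,6}->{4,5,6}
So after all 3 constraints: D(V) = {1,2,3}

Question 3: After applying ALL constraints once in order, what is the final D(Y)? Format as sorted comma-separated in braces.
Answer: {4,5,6}

Derivation:
Constraint 1 (X < Y) on D(X)={1,3,4,5,6} D(Y)={1,2,3,4,5,6}: X {1,3,4,5,6}->{1,3,4,5}; Y {1,2,3,4,5,6}->{2,3,4,5,6}
Constraint 2 (Z + V = X) on D(Z)={1,2,3,4,5} D(V)={1,2,3,6} D(X)={1,3,4,5}: Z {1,2,3,4,5}->{1,2,3,4}; V {1,2,3,6}->{1,2,3}; X {1,3,4,5}->{3,4,5}
Constraint 3 (Z + X = Y) on D(Z)={1,2,3,4} D(X)={3,4,5} D(Y)={2,3,4,5,6}: Z {1,2,3,4}->{1,2,3}; Y {2,3,4,5,6}->{4,5,6}
So after all 3 constraints: D(Y) = {4,5,6}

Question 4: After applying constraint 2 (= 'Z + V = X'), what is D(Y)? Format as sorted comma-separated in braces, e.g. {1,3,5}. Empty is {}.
Constraint 1 (X < Y) on D(X)={1,3,4,5,6} D(Y)={1,2,3,4,5,6}: X {1,3,4,5,6}->{1,3,4,5}; Y {1,2,3,4,5,6}->{2,3,4,5,6}
Constraint 2 (Z + V = X) on D(Z)={1,2,3,4,5} D(V)={1,2,3,6} D(X)={1,3,4,5}: Z {1,2,3,4,5}->{1,2,3,4}; V {1,2,3,6}->{1,2,3}; X {1,3,4,5}->{3,4,5}
So after constraint 2: D(Y) = {2,3,4,5,6}

Answer: {2,3,4,5,6}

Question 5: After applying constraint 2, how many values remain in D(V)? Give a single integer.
Answer: 3

Derivation:
Constraint 1 (X < Y) on D(X)={1,3,4,5,6} D(Y)={1,2,3,4,5,6}: X {1,3,4,5,6}->{1,3,4,5}; Y {1,2,3,4,5,6}->{2,3,4,5,6}
Constraint 2 (Z + V = X) on D(Z)={1,2,3,4,5} D(V)={1,2,3,6} D(X)={1,3,4,5}: Z {1,2,3,4,5}->{1,2,3,4}; V {1,2,3,6}->{1,2,3}; X {1,3,4,5}->{3,4,5}
So after constraint 2: D(V)={1,2,3}, size = 3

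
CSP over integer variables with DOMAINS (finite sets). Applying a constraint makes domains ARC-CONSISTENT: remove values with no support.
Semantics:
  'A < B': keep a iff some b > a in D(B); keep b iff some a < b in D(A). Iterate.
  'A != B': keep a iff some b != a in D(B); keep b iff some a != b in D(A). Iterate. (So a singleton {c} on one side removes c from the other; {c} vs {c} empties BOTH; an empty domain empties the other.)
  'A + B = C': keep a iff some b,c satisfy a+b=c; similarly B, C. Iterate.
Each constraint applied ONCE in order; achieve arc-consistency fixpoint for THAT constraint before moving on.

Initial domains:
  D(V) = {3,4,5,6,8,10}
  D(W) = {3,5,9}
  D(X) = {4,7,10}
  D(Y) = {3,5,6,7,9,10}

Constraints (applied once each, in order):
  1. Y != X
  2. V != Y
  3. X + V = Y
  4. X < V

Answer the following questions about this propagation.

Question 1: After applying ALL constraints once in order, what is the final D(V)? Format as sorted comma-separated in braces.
Answer: {5,6}

Derivation:
Constraint 1 (Y != X) on D(Y)={3,5,6,7,9,10} D(X)={4,7,10}: no change
Constraint 2 (V != Y) on D(V)={3,4,5,6,8,10} D(Y)={3,5,6,7,9,10}: no change
Constraint 3 (X + V = Y) on D(X)={4,7,10} D(V)={3,4,5,6,8,10} D(Y)={3,5,6,7,9,10}: X {4,7,10}->{4,7}; V {3,4,5,6,8,10}->{3,5,6}; Y {3,5,6,7,9,10}->{7,9,10}
Constraint 4 (X < V) on D(X)={4,7} D(V)={3,5,6}: X {4,7}->{4}; V {3,5,6}->{5,6}
So after all 4 constraints: D(V) = {5,6}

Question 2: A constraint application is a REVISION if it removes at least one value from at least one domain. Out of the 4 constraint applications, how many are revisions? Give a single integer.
Answer: 2

Derivation:
Constraint 1 (Y != X) on D(Y)={3,5,6,7,9,10} D(X)={4,7,10}: no change => not a revision
Constraint 2 (V != Y) on D(V)={3,4,5,6,8,10} D(Y)={3,5,6,7,9,10}: no change => not a revision
Constraint 3 (X + V = Y) on D(X)={4,7,10} D(V)={3,4,5,6,8,10} D(Y)={3,5,6,7,9,10}: X {4,7,10}->{4,7}; V {3,4,5,6,8,10}->{3,5,6}; Y {3,5,6,7,9,10}->{7,9,10} => REVISION
Constraint 4 (X < V) on D(X)={4,7} D(V)={3,5,6}: X {4,7}->{4}; V {3,5,6}->{5,6} => REVISION
Total revisions = 2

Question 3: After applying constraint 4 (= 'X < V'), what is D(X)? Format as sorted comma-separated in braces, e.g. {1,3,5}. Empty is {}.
Constraint 1 (Y != X) on D(Y)={3,5,6,7,9,10} D(X)={4,7,10}: no change
Constraint 2 (V != Y) on D(V)={3,4,5,6,8,10} D(Y)={3,5,6,7,9,10}: no change
Constraint 3 (X + V = Y) on D(X)={4,7,10} D(V)={3,4,5,6,8,10} D(Y)={3,5,6,7,9,10}: X {4,7,10}->{4,7}; V {3,4,5,6,8,10}->{3,5,6}; Y {3,5,6,7,9,10}->{7,9,10}
Constraint 4 (X < V) on D(X)={4,7} D(V)={3,5,6}: X {4,7}->{4}; V {3,5,6}->{5,6}
So after constraint 4: D(X) = {4}

Answer: {4}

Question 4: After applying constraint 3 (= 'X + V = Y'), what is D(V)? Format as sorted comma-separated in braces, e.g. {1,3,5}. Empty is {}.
Answer: {3,5,6}

Derivation:
Constraint 1 (Y != X) on D(Y)={3,5,6,7,9,10} D(X)={4,7,10}: no change
Constraint 2 (V != Y) on D(V)={3,4,5,6,8,10} D(Y)={3,5,6,7,9,10}: no change
Constraint 3 (X + V = Y) on D(X)={4,7,10} D(V)={3,4,5,6,8,10} D(Y)={3,5,6,7,9,10}: X {4,7,10}->{4,7}; V {3,4,5,6,8,10}->{3,5,6}; Y {3,5,6,7,9,10}->{7,9,10}
So after constraint 3: D(V) = {3,5,6}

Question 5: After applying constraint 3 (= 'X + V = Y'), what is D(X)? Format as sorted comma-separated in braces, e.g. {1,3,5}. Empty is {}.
Answer: {4,7}

Derivation:
Constraint 1 (Y != X) on D(Y)={3,5,6,7,9,10} D(X)={4,7,10}: no change
Constraint 2 (V != Y) on D(V)={3,4,5,6,8,10} D(Y)={3,5,6,7,9,10}: no change
Constraint 3 (X + V = Y) on D(X)={4,7,10} D(V)={3,4,5,6,8,10} D(Y)={3,5,6,7,9,10}: X {4,7,10}->{4,7}; V {3,4,5,6,8,10}->{3,5,6}; Y {3,5,6,7,9,10}->{7,9,10}
So after constraint 3: D(X) = {4,7}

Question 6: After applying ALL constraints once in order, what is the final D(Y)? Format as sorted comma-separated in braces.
Answer: {7,9,10}

Derivation:
Constraint 1 (Y != X) on D(Y)={3,5,6,7,9,10} D(X)={4,7,10}: no change
Constraint 2 (V != Y) on D(V)={3,4,5,6,8,10} D(Y)={3,5,6,7,9,10}: no change
Constraint 3 (X + V = Y) on D(X)={4,7,10} D(V)={3,4,5,6,8,10} D(Y)={3,5,6,7,9,10}: X {4,7,10}->{4,7}; V {3,4,5,6,8,10}->{3,5,6}; Y {3,5,6,7,9,10}->{7,9,10}
Constraint 4 (X < V) on D(X)={4,7} D(V)={3,5,6}: X {4,7}->{4}; V {3,5,6}->{5,6}
So after all 4 constraints: D(Y) = {7,9,10}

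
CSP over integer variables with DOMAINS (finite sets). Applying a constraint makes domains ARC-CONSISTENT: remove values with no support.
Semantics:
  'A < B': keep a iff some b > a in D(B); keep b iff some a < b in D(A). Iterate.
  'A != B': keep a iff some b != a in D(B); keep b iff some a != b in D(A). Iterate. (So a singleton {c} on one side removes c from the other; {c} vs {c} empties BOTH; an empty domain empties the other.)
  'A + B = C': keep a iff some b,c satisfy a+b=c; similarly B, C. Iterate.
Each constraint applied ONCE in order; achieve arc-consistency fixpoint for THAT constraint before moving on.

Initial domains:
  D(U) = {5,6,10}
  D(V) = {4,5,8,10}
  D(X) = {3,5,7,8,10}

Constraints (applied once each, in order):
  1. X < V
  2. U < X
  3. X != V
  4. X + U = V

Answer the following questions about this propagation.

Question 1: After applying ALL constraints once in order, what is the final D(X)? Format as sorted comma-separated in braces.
Answer: {}

Derivation:
Constraint 1 (X < V) on D(X)={3,5,7,8,10} D(V)={4,5,8,10}: X {3,5,7,8,10}->{3,5,7,8}
Constraint 2 (U < X) on D(U)={5,6,10} D(X)={3,5,7,8}: U {5,6,10}->{5,6}; X {3,5,7,8}->{7,8}
Constraint 3 (X != V) on D(X)={7,8} D(V)={4,5,8,10}: no change
Constraint 4 (X + U = V) on D(X)={7,8} D(U)={5,6} D(V)={4,5,8,10}: X {7,8}->{}; U {5,6}->{}; V {4,5,8,10}->{}
So after all 4 constraints: D(X) = {}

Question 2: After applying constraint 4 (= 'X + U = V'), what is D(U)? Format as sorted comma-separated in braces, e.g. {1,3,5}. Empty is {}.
Constraint 1 (X < V) on D(X)={3,5,7,8,10} D(V)={4,5,8,10}: X {3,5,7,8,10}->{3,5,7,8}
Constraint 2 (U < X) on D(U)={5,6,10} D(X)={3,5,7,8}: U {5,6,10}->{5,6}; X {3,5,7,8}->{7,8}
Constraint 3 (X != V) on D(X)={7,8} D(V)={4,5,8,10}: no change
Constraint 4 (X + U = V) on D(X)={7,8} D(U)={5,6} D(V)={4,5,8,10}: X {7,8}->{}; U {5,6}->{}; V {4,5,8,10}->{}
So after constraint 4: D(U) = {}

Answer: {}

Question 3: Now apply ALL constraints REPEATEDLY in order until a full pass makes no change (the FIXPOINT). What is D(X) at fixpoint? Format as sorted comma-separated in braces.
pass 0 (initial): D(X)={3,5,7,8,10}
pass 1: U {5,6,10}->{}; V {4,5,8,10}->{}; X {3,5,7,8,10}->{}
pass 2: no change
Fixpoint after 2 passes: D(X) = {}

Answer: {}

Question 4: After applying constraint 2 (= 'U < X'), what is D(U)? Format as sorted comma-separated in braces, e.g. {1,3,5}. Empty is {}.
Answer: {5,6}

Derivation:
Constraint 1 (X < V) on D(X)={3,5,7,8,10} D(V)={4,5,8,10}: X {3,5,7,8,10}->{3,5,7,8}
Constraint 2 (U < X) on D(U)={5,6,10} D(X)={3,5,7,8}: U {5,6,10}->{5,6}; X {3,5,7,8}->{7,8}
So after constraint 2: D(U) = {5,6}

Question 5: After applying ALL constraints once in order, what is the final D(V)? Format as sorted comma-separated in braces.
Answer: {}

Derivation:
Constraint 1 (X < V) on D(X)={3,5,7,8,10} D(V)={4,5,8,10}: X {3,5,7,8,10}->{3,5,7,8}
Constraint 2 (U < X) on D(U)={5,6,10} D(X)={3,5,7,8}: U {5,6,10}->{5,6}; X {3,5,7,8}->{7,8}
Constraint 3 (X != V) on D(X)={7,8} D(V)={4,5,8,10}: no change
Constraint 4 (X + U = V) on D(X)={7,8} D(U)={5,6} D(V)={4,5,8,10}: X {7,8}->{}; U {5,6}->{}; V {4,5,8,10}->{}
So after all 4 constraints: D(V) = {}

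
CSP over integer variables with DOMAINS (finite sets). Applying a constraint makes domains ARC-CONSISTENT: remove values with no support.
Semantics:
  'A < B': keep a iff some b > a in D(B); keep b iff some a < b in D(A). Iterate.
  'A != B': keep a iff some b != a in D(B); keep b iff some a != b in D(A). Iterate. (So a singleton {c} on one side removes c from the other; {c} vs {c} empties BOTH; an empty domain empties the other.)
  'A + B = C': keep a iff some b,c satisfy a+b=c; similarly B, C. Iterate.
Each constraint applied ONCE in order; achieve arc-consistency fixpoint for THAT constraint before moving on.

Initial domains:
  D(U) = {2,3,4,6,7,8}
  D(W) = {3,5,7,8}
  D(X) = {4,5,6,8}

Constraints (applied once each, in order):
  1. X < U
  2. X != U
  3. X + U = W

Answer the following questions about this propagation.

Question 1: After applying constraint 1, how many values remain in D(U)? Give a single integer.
Answer: 3

Derivation:
Constraint 1 (X < U) on D(X)={4,5,6,8} D(U)={2,3,4,6,7,8}: X {4,5,6,8}->{4,5,6}; U {2,3,4,6,7,8}->{6,7,8}
So after constraint 1: D(U)={6,7,8}, size = 3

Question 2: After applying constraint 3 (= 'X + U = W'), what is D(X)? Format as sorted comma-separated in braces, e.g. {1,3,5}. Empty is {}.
Answer: {}

Derivation:
Constraint 1 (X < U) on D(X)={4,5,6,8} D(U)={2,3,4,6,7,8}: X {4,5,6,8}->{4,5,6}; U {2,3,4,6,7,8}->{6,7,8}
Constraint 2 (X != U) on D(X)={4,5,6} D(U)={6,7,8}: no change
Constraint 3 (X + U = W) on D(X)={4,5,6} D(U)={6,7,8} D(W)={3,5,7,8}: X {4,5,6}->{}; U {6,7,8}->{}; W {3,5,7,8}->{}
So after constraint 3: D(X) = {}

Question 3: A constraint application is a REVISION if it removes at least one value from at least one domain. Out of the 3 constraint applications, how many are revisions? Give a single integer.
Answer: 2

Derivation:
Constraint 1 (X < U) on D(X)={4,5,6,8} D(U)={2,3,4,6,7,8}: X {4,5,6,8}->{4,5,6}; U {2,3,4,6,7,8}->{6,7,8} => REVISION
Constraint 2 (X != U) on D(X)={4,5,6} D(U)={6,7,8}: no change => not a revision
Constraint 3 (X + U = W) on D(X)={4,5,6} D(U)={6,7,8} D(W)={3,5,7,8}: X {4,5,6}->{}; U {6,7,8}->{}; W {3,5,7,8}->{} => REVISION
Total revisions = 2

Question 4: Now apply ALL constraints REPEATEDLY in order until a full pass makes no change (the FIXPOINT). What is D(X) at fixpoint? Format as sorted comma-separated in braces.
Answer: {}

Derivation:
pass 0 (initial): D(X)={4,5,6,8}
pass 1: U {2,3,4,6,7,8}->{}; W {3,5,7,8}->{}; X {4,5,6,8}->{}
pass 2: no change
Fixpoint after 2 passes: D(X) = {}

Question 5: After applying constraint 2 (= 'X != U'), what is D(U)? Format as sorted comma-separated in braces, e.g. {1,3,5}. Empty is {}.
Constraint 1 (X < U) on D(X)={4,5,6,8} D(U)={2,3,4,6,7,8}: X {4,5,6,8}->{4,5,6}; U {2,3,4,6,7,8}->{6,7,8}
Constraint 2 (X != U) on D(X)={4,5,6} D(U)={6,7,8}: no change
So after constraint 2: D(U) = {6,7,8}

Answer: {6,7,8}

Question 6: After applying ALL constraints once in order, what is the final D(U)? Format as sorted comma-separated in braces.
Answer: {}

Derivation:
Constraint 1 (X < U) on D(X)={4,5,6,8} D(U)={2,3,4,6,7,8}: X {4,5,6,8}->{4,5,6}; U {2,3,4,6,7,8}->{6,7,8}
Constraint 2 (X != U) on D(X)={4,5,6} D(U)={6,7,8}: no change
Constraint 3 (X + U = W) on D(X)={4,5,6} D(U)={6,7,8} D(W)={3,5,7,8}: X {4,5,6}->{}; U {6,7,8}->{}; W {3,5,7,8}->{}
So after all 3 constraints: D(U) = {}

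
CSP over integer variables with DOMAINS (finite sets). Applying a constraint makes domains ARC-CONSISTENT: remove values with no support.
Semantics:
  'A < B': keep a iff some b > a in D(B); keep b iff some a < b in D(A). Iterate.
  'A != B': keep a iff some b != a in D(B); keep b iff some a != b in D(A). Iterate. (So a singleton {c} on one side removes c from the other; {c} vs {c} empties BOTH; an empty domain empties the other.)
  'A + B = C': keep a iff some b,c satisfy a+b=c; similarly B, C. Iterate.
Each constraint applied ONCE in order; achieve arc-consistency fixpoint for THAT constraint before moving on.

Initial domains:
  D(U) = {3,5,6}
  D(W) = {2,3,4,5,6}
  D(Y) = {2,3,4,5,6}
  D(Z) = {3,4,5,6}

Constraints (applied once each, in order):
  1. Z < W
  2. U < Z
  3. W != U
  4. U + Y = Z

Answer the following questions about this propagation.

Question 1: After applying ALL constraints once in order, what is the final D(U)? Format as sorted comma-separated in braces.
Constraint 1 (Z < W) on D(Z)={3,4,5,6} D(W)={2,3,4,5,6}: Z {3,4,5,6}->{3,4,5}; W {2,3,4,5,6}->{4,5,6}
Constraint 2 (U < Z) on D(U)={3,5,6} D(Z)={3,4,5}: U {3,5,6}->{3}; Z {3,4,5}->{4,5}
Constraint 3 (W != U) on D(W)={4,5,6} D(U)={3}: no change
Constraint 4 (U + Y = Z) on D(U)={3} D(Y)={2,3,4,5,6} D(Z)={4,5}: Y {2,3,4,5,6}->{2}; Z {4,5}->{5}
So after all 4 constraints: D(U) = {3}

Answer: {3}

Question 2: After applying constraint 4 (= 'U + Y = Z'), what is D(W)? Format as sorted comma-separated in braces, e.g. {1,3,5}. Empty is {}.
Answer: {4,5,6}

Derivation:
Constraint 1 (Z < W) on D(Z)={3,4,5,6} D(W)={2,3,4,5,6}: Z {3,4,5,6}->{3,4,5}; W {2,3,4,5,6}->{4,5,6}
Constraint 2 (U < Z) on D(U)={3,5,6} D(Z)={3,4,5}: U {3,5,6}->{3}; Z {3,4,5}->{4,5}
Constraint 3 (W != U) on D(W)={4,5,6} D(U)={3}: no change
Constraint 4 (U + Y = Z) on D(U)={3} D(Y)={2,3,4,5,6} D(Z)={4,5}: Y {2,3,4,5,6}->{2}; Z {4,5}->{5}
So after constraint 4: D(W) = {4,5,6}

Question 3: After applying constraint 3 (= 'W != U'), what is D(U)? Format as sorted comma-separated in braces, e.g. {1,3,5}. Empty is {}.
Answer: {3}

Derivation:
Constraint 1 (Z < W) on D(Z)={3,4,5,6} D(W)={2,3,4,5,6}: Z {3,4,5,6}->{3,4,5}; W {2,3,4,5,6}->{4,5,6}
Constraint 2 (U < Z) on D(U)={3,5,6} D(Z)={3,4,5}: U {3,5,6}->{3}; Z {3,4,5}->{4,5}
Constraint 3 (W != U) on D(W)={4,5,6} D(U)={3}: no change
So after constraint 3: D(U) = {3}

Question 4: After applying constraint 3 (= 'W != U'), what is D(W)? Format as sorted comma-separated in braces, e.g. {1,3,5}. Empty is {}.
Constraint 1 (Z < W) on D(Z)={3,4,5,6} D(W)={2,3,4,5,6}: Z {3,4,5,6}->{3,4,5}; W {2,3,4,5,6}->{4,5,6}
Constraint 2 (U < Z) on D(U)={3,5,6} D(Z)={3,4,5}: U {3,5,6}->{3}; Z {3,4,5}->{4,5}
Constraint 3 (W != U) on D(W)={4,5,6} D(U)={3}: no change
So after constraint 3: D(W) = {4,5,6}

Answer: {4,5,6}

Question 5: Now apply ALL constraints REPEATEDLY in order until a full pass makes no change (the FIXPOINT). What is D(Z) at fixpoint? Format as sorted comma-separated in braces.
Answer: {5}

Derivation:
pass 0 (initial): D(Z)={3,4,5,6}
pass 1: U {3,5,6}->{3}; W {2,3,4,5,6}->{4,5,6}; Y {2,3,4,5,6}->{2}; Z {3,4,5,6}->{5}
pass 2: W {4,5,6}->{6}
pass 3: no change
Fixpoint after 3 passes: D(Z) = {5}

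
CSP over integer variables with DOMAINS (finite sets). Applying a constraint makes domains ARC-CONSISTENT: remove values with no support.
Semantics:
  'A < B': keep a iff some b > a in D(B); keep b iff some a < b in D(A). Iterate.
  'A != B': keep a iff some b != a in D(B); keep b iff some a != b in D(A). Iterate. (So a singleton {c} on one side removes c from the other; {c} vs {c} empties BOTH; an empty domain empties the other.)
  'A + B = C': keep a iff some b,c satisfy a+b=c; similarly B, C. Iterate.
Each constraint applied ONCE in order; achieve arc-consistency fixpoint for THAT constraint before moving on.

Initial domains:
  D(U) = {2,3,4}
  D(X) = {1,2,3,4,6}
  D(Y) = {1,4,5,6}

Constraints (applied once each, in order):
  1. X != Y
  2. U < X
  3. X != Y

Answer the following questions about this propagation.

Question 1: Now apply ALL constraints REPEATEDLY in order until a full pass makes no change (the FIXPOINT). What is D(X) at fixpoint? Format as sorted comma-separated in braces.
pass 0 (initial): D(X)={1,2,3,4,6}
pass 1: X {1,2,3,4,6}->{3,4,6}
pass 2: no change
Fixpoint after 2 passes: D(X) = {3,4,6}

Answer: {3,4,6}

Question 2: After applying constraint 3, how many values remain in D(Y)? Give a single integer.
Constraint 1 (X != Y) on D(X)={1,2,3,4,6} D(Y)={1,4,5,6}: no change
Constraint 2 (U < X) on D(U)={2,3,4} D(X)={1,2,3,4,6}: X {1,2,3,4,6}->{3,4,6}
Constraint 3 (X != Y) on D(X)={3,4,6} D(Y)={1,4,5,6}: no change
So after constraint 3: D(Y)={1,4,5,6}, size = 4

Answer: 4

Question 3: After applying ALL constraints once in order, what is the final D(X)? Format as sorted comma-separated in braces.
Answer: {3,4,6}

Derivation:
Constraint 1 (X != Y) on D(X)={1,2,3,4,6} D(Y)={1,4,5,6}: no change
Constraint 2 (U < X) on D(U)={2,3,4} D(X)={1,2,3,4,6}: X {1,2,3,4,6}->{3,4,6}
Constraint 3 (X != Y) on D(X)={3,4,6} D(Y)={1,4,5,6}: no change
So after all 3 constraints: D(X) = {3,4,6}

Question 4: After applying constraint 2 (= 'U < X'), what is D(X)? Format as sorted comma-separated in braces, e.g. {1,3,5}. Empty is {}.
Constraint 1 (X != Y) on D(X)={1,2,3,4,6} D(Y)={1,4,5,6}: no change
Constraint 2 (U < X) on D(U)={2,3,4} D(X)={1,2,3,4,6}: X {1,2,3,4,6}->{3,4,6}
So after constraint 2: D(X) = {3,4,6}

Answer: {3,4,6}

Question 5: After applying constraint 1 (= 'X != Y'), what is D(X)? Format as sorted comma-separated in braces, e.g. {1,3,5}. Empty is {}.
Constraint 1 (X != Y) on D(X)={1,2,3,4,6} D(Y)={1,4,5,6}: no change
So after constraint 1: D(X) = {1,2,3,4,6}

Answer: {1,2,3,4,6}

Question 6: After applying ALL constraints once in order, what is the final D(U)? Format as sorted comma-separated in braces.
Constraint 1 (X != Y) on D(X)={1,2,3,4,6} D(Y)={1,4,5,6}: no change
Constraint 2 (U < X) on D(U)={2,3,4} D(X)={1,2,3,4,6}: X {1,2,3,4,6}->{3,4,6}
Constraint 3 (X != Y) on D(X)={3,4,6} D(Y)={1,4,5,6}: no change
So after all 3 constraints: D(U) = {2,3,4}

Answer: {2,3,4}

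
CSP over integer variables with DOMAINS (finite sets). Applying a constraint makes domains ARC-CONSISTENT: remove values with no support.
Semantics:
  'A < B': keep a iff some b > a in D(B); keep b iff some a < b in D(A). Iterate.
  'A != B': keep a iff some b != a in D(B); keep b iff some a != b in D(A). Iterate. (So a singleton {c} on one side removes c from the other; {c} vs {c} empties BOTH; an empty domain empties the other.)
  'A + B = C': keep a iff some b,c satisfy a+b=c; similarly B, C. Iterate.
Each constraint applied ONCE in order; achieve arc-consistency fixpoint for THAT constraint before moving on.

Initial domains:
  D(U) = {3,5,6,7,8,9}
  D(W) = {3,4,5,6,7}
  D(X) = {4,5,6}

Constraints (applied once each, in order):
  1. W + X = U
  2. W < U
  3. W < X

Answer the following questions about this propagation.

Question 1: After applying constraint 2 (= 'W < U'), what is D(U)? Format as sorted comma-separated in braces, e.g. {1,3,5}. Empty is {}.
Answer: {7,8,9}

Derivation:
Constraint 1 (W + X = U) on D(W)={3,4,5,6,7} D(X)={4,5,6} D(U)={3,5,6,7,8,9}: W {3,4,5,6,7}->{3,4,5}; U {3,5,6,7,8,9}->{7,8,9}
Constraint 2 (W < U) on D(W)={3,4,5} D(U)={7,8,9}: no change
So after constraint 2: D(U) = {7,8,9}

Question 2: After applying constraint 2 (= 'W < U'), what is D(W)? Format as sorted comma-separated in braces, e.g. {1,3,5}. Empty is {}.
Constraint 1 (W + X = U) on D(W)={3,4,5,6,7} D(X)={4,5,6} D(U)={3,5,6,7,8,9}: W {3,4,5,6,7}->{3,4,5}; U {3,5,6,7,8,9}->{7,8,9}
Constraint 2 (W < U) on D(W)={3,4,5} D(U)={7,8,9}: no change
So after constraint 2: D(W) = {3,4,5}

Answer: {3,4,5}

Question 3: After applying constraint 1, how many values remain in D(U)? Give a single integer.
Constraint 1 (W + X = U) on D(W)={3,4,5,6,7} D(X)={4,5,6} D(U)={3,5,6,7,8,9}: W {3,4,5,6,7}->{3,4,5}; U {3,5,6,7,8,9}->{7,8,9}
So after constraint 1: D(U)={7,8,9}, size = 3

Answer: 3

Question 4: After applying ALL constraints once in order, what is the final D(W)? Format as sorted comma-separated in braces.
Constraint 1 (W + X = U) on D(W)={3,4,5,6,7} D(X)={4,5,6} D(U)={3,5,6,7,8,9}: W {3,4,5,6,7}->{3,4,5}; U {3,5,6,7,8,9}->{7,8,9}
Constraint 2 (W < U) on D(W)={3,4,5} D(U)={7,8,9}: no change
Constraint 3 (W < X) on D(W)={3,4,5} D(X)={4,5,6}: no change
So after all 3 constraints: D(W) = {3,4,5}

Answer: {3,4,5}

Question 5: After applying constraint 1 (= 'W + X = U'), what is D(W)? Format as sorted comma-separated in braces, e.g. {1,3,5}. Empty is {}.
Constraint 1 (W + X = U) on D(W)={3,4,5,6,7} D(X)={4,5,6} D(U)={3,5,6,7,8,9}: W {3,4,5,6,7}->{3,4,5}; U {3,5,6,7,8,9}->{7,8,9}
So after constraint 1: D(W) = {3,4,5}

Answer: {3,4,5}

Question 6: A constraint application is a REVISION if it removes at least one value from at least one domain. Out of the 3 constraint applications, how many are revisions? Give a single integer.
Answer: 1

Derivation:
Constraint 1 (W + X = U) on D(W)={3,4,5,6,7} D(X)={4,5,6} D(U)={3,5,6,7,8,9}: W {3,4,5,6,7}->{3,4,5}; U {3,5,6,7,8,9}->{7,8,9} => REVISION
Constraint 2 (W < U) on D(W)={3,4,5} D(U)={7,8,9}: no change => not a revision
Constraint 3 (W < X) on D(W)={3,4,5} D(X)={4,5,6}: no change => not a revision
Total revisions = 1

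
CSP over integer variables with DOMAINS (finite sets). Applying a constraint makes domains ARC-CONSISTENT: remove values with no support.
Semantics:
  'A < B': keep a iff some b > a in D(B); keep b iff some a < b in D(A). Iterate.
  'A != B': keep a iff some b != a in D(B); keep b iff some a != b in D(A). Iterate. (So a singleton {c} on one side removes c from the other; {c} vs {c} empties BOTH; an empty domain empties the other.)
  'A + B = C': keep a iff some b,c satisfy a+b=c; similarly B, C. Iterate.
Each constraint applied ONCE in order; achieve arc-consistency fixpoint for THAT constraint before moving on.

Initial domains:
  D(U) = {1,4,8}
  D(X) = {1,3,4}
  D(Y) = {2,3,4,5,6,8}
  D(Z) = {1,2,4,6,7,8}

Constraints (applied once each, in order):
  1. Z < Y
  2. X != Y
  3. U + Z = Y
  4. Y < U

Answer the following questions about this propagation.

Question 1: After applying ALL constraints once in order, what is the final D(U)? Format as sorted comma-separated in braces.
Constraint 1 (Z < Y) on D(Z)={1,2,4,6,7,8} D(Y)={2,3,4,5,6,8}: Z {1,2,4,6,7,8}->{1,2,4,6,7}
Constraint 2 (X != Y) on D(X)={1,3,4} D(Y)={2,3,4,5,6,8}: no change
Constraint 3 (U + Z = Y) on D(U)={1,4,8} D(Z)={1,2,4,6,7} D(Y)={2,3,4,5,6,8}: U {1,4,8}->{1,4}; Z {1,2,4,6,7}->{1,2,4,7}; Y {2,3,4,5,6,8}->{2,3,5,6,8}
Constraint 4 (Y < U) on D(Y)={2,3,5,6,8} D(U)={1,4}: Y {2,3,5,6,8}->{2,3}; U {1,4}->{4}
So after all 4 constraints: D(U) = {4}

Answer: {4}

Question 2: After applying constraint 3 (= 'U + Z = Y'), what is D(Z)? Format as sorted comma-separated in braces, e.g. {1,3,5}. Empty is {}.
Constraint 1 (Z < Y) on D(Z)={1,2,4,6,7,8} D(Y)={2,3,4,5,6,8}: Z {1,2,4,6,7,8}->{1,2,4,6,7}
Constraint 2 (X != Y) on D(X)={1,3,4} D(Y)={2,3,4,5,6,8}: no change
Constraint 3 (U + Z = Y) on D(U)={1,4,8} D(Z)={1,2,4,6,7} D(Y)={2,3,4,5,6,8}: U {1,4,8}->{1,4}; Z {1,2,4,6,7}->{1,2,4,7}; Y {2,3,4,5,6,8}->{2,3,5,6,8}
So after constraint 3: D(Z) = {1,2,4,7}

Answer: {1,2,4,7}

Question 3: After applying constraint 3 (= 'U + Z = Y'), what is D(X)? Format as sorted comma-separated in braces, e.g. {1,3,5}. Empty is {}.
Constraint 1 (Z < Y) on D(Z)={1,2,4,6,7,8} D(Y)={2,3,4,5,6,8}: Z {1,2,4,6,7,8}->{1,2,4,6,7}
Constraint 2 (X != Y) on D(X)={1,3,4} D(Y)={2,3,4,5,6,8}: no change
Constraint 3 (U + Z = Y) on D(U)={1,4,8} D(Z)={1,2,4,6,7} D(Y)={2,3,4,5,6,8}: U {1,4,8}->{1,4}; Z {1,2,4,6,7}->{1,2,4,7}; Y {2,3,4,5,6,8}->{2,3,5,6,8}
So after constraint 3: D(X) = {1,3,4}

Answer: {1,3,4}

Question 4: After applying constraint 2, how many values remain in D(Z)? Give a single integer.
Constraint 1 (Z < Y) on D(Z)={1,2,4,6,7,8} D(Y)={2,3,4,5,6,8}: Z {1,2,4,6,7,8}->{1,2,4,6,7}
Constraint 2 (X != Y) on D(X)={1,3,4} D(Y)={2,3,4,5,6,8}: no change
So after constraint 2: D(Z)={1,2,4,6,7}, size = 5

Answer: 5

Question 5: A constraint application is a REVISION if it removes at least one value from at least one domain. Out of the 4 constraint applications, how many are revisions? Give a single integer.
Constraint 1 (Z < Y) on D(Z)={1,2,4,6,7,8} D(Y)={2,3,4,5,6,8}: Z {1,2,4,6,7,8}->{1,2,4,6,7} => REVISION
Constraint 2 (X != Y) on D(X)={1,3,4} D(Y)={2,3,4,5,6,8}: no change => not a revision
Constraint 3 (U + Z = Y) on D(U)={1,4,8} D(Z)={1,2,4,6,7} D(Y)={2,3,4,5,6,8}: U {1,4,8}->{1,4}; Z {1,2,4,6,7}->{1,2,4,7}; Y {2,3,4,5,6,8}->{2,3,5,6,8} => REVISION
Constraint 4 (Y < U) on D(Y)={2,3,5,6,8} D(U)={1,4}: Y {2,3,5,6,8}->{2,3}; U {1,4}->{4} => REVISION
Total revisions = 3

Answer: 3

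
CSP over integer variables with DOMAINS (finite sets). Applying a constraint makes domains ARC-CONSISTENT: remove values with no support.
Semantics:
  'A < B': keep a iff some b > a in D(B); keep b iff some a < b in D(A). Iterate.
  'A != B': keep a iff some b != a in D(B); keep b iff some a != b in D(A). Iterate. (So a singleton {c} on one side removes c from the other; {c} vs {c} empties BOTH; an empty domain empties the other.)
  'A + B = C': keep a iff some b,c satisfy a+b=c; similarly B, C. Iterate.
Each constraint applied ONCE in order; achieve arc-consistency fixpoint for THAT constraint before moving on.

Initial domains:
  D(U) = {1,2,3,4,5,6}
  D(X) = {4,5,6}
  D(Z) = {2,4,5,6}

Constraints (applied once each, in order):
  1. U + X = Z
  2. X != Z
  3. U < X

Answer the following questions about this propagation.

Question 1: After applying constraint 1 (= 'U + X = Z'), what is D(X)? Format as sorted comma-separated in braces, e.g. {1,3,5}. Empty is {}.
Constraint 1 (U + X = Z) on D(U)={1,2,3,4,5,6} D(X)={4,5,6} D(Z)={2,4,5,6}: U {1,2,3,4,5,6}->{1,2}; X {4,5,6}->{4,5}; Z {2,4,5,6}->{5,6}
So after constraint 1: D(X) = {4,5}

Answer: {4,5}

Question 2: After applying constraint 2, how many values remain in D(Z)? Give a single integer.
Answer: 2

Derivation:
Constraint 1 (U + X = Z) on D(U)={1,2,3,4,5,6} D(X)={4,5,6} D(Z)={2,4,5,6}: U {1,2,3,4,5,6}->{1,2}; X {4,5,6}->{4,5}; Z {2,4,5,6}->{5,6}
Constraint 2 (X != Z) on D(X)={4,5} D(Z)={5,6}: no change
So after constraint 2: D(Z)={5,6}, size = 2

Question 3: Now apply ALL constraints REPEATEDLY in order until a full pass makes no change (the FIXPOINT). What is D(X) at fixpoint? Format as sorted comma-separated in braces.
Answer: {4,5}

Derivation:
pass 0 (initial): D(X)={4,5,6}
pass 1: U {1,2,3,4,5,6}->{1,2}; X {4,5,6}->{4,5}; Z {2,4,5,6}->{5,6}
pass 2: no change
Fixpoint after 2 passes: D(X) = {4,5}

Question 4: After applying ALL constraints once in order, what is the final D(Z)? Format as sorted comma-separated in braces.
Constraint 1 (U + X = Z) on D(U)={1,2,3,4,5,6} D(X)={4,5,6} D(Z)={2,4,5,6}: U {1,2,3,4,5,6}->{1,2}; X {4,5,6}->{4,5}; Z {2,4,5,6}->{5,6}
Constraint 2 (X != Z) on D(X)={4,5} D(Z)={5,6}: no change
Constraint 3 (U < X) on D(U)={1,2} D(X)={4,5}: no change
So after all 3 constraints: D(Z) = {5,6}

Answer: {5,6}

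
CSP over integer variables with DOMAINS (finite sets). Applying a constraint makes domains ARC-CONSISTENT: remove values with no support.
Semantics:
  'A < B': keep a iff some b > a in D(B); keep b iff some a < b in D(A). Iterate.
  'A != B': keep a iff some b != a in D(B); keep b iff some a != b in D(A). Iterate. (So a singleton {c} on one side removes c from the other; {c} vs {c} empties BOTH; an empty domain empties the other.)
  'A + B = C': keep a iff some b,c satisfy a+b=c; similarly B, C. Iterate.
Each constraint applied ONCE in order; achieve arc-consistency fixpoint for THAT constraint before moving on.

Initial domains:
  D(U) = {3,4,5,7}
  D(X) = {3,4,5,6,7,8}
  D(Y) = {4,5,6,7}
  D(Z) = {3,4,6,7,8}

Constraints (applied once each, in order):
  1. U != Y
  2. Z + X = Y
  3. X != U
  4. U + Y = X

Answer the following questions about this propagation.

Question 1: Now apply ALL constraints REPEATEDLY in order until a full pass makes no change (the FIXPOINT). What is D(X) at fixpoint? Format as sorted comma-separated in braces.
pass 0 (initial): D(X)={3,4,5,6,7,8}
pass 1: U {3,4,5,7}->{}; X {3,4,5,6,7,8}->{}; Y {4,5,6,7}->{}; Z {3,4,6,7,8}->{3,4}
pass 2: Z {3,4}->{}
pass 3: no change
Fixpoint after 3 passes: D(X) = {}

Answer: {}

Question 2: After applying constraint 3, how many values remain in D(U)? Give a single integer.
Constraint 1 (U != Y) on D(U)={3,4,5,7} D(Y)={4,5,6,7}: no change
Constraint 2 (Z + X = Y) on D(Z)={3,4,6,7,8} D(X)={3,4,5,6,7,8} D(Y)={4,5,6,7}: Z {3,4,6,7,8}->{3,4}; X {3,4,5,6,7,8}->{3,4}; Y {4,5,6,7}->{6,7}
Constraint 3 (X != U) on D(X)={3,4} D(U)={3,4,5,7}: no change
So after constraint 3: D(U)={3,4,5,7}, size = 4

Answer: 4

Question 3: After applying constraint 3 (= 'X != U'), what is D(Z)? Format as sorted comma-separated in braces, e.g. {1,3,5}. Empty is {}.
Constraint 1 (U != Y) on D(U)={3,4,5,7} D(Y)={4,5,6,7}: no change
Constraint 2 (Z + X = Y) on D(Z)={3,4,6,7,8} D(X)={3,4,5,6,7,8} D(Y)={4,5,6,7}: Z {3,4,6,7,8}->{3,4}; X {3,4,5,6,7,8}->{3,4}; Y {4,5,6,7}->{6,7}
Constraint 3 (X != U) on D(X)={3,4} D(U)={3,4,5,7}: no change
So after constraint 3: D(Z) = {3,4}

Answer: {3,4}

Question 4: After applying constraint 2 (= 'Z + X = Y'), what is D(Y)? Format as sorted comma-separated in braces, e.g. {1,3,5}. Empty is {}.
Constraint 1 (U != Y) on D(U)={3,4,5,7} D(Y)={4,5,6,7}: no change
Constraint 2 (Z + X = Y) on D(Z)={3,4,6,7,8} D(X)={3,4,5,6,7,8} D(Y)={4,5,6,7}: Z {3,4,6,7,8}->{3,4}; X {3,4,5,6,7,8}->{3,4}; Y {4,5,6,7}->{6,7}
So after constraint 2: D(Y) = {6,7}

Answer: {6,7}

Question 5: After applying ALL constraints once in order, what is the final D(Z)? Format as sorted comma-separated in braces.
Constraint 1 (U != Y) on D(U)={3,4,5,7} D(Y)={4,5,6,7}: no change
Constraint 2 (Z + X = Y) on D(Z)={3,4,6,7,8} D(X)={3,4,5,6,7,8} D(Y)={4,5,6,7}: Z {3,4,6,7,8}->{3,4}; X {3,4,5,6,7,8}->{3,4}; Y {4,5,6,7}->{6,7}
Constraint 3 (X != U) on D(X)={3,4} D(U)={3,4,5,7}: no change
Constraint 4 (U + Y = X) on D(U)={3,4,5,7} D(Y)={6,7} D(X)={3,4}: U {3,4,5,7}->{}; Y {6,7}->{}; X {3,4}->{}
So after all 4 constraints: D(Z) = {3,4}

Answer: {3,4}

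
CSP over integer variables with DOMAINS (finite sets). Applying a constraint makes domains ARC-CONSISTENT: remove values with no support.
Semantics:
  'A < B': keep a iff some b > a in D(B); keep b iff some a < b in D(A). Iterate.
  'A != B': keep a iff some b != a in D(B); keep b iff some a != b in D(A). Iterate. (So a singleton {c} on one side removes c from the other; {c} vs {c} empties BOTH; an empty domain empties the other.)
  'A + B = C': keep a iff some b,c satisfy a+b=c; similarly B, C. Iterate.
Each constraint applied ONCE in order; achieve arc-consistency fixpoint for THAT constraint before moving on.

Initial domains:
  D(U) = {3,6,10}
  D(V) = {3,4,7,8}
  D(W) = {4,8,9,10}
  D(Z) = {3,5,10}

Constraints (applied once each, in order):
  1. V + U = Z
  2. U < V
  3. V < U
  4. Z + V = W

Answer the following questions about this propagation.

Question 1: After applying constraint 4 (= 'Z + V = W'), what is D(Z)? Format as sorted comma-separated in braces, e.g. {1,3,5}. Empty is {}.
Answer: {}

Derivation:
Constraint 1 (V + U = Z) on D(V)={3,4,7,8} D(U)={3,6,10} D(Z)={3,5,10}: V {3,4,7,8}->{4,7}; U {3,6,10}->{3,6}; Z {3,5,10}->{10}
Constraint 2 (U < V) on D(U)={3,6} D(V)={4,7}: no change
Constraint 3 (V < U) on D(V)={4,7} D(U)={3,6}: V {4,7}->{4}; U {3,6}->{6}
Constraint 4 (Z + V = W) on D(Z)={10} D(V)={4} D(W)={4,8,9,10}: Z {10}->{}; V {4}->{}; W {4,8,9,10}->{}
So after constraint 4: D(Z) = {}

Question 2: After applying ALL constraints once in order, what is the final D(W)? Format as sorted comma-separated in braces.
Answer: {}

Derivation:
Constraint 1 (V + U = Z) on D(V)={3,4,7,8} D(U)={3,6,10} D(Z)={3,5,10}: V {3,4,7,8}->{4,7}; U {3,6,10}->{3,6}; Z {3,5,10}->{10}
Constraint 2 (U < V) on D(U)={3,6} D(V)={4,7}: no change
Constraint 3 (V < U) on D(V)={4,7} D(U)={3,6}: V {4,7}->{4}; U {3,6}->{6}
Constraint 4 (Z + V = W) on D(Z)={10} D(V)={4} D(W)={4,8,9,10}: Z {10}->{}; V {4}->{}; W {4,8,9,10}->{}
So after all 4 constraints: D(W) = {}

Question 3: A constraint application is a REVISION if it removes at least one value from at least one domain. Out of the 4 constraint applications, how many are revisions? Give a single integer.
Answer: 3

Derivation:
Constraint 1 (V + U = Z) on D(V)={3,4,7,8} D(U)={3,6,10} D(Z)={3,5,10}: V {3,4,7,8}->{4,7}; U {3,6,10}->{3,6}; Z {3,5,10}->{10} => REVISION
Constraint 2 (U < V) on D(U)={3,6} D(V)={4,7}: no change => not a revision
Constraint 3 (V < U) on D(V)={4,7} D(U)={3,6}: V {4,7}->{4}; U {3,6}->{6} => REVISION
Constraint 4 (Z + V = W) on D(Z)={10} D(V)={4} D(W)={4,8,9,10}: Z {10}->{}; V {4}->{}; W {4,8,9,10}->{} => REVISION
Total revisions = 3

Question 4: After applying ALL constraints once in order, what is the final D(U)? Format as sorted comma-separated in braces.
Answer: {6}

Derivation:
Constraint 1 (V + U = Z) on D(V)={3,4,7,8} D(U)={3,6,10} D(Z)={3,5,10}: V {3,4,7,8}->{4,7}; U {3,6,10}->{3,6}; Z {3,5,10}->{10}
Constraint 2 (U < V) on D(U)={3,6} D(V)={4,7}: no change
Constraint 3 (V < U) on D(V)={4,7} D(U)={3,6}: V {4,7}->{4}; U {3,6}->{6}
Constraint 4 (Z + V = W) on D(Z)={10} D(V)={4} D(W)={4,8,9,10}: Z {10}->{}; V {4}->{}; W {4,8,9,10}->{}
So after all 4 constraints: D(U) = {6}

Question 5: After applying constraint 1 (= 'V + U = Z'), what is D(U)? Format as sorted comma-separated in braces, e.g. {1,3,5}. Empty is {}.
Constraint 1 (V + U = Z) on D(V)={3,4,7,8} D(U)={3,6,10} D(Z)={3,5,10}: V {3,4,7,8}->{4,7}; U {3,6,10}->{3,6}; Z {3,5,10}->{10}
So after constraint 1: D(U) = {3,6}

Answer: {3,6}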